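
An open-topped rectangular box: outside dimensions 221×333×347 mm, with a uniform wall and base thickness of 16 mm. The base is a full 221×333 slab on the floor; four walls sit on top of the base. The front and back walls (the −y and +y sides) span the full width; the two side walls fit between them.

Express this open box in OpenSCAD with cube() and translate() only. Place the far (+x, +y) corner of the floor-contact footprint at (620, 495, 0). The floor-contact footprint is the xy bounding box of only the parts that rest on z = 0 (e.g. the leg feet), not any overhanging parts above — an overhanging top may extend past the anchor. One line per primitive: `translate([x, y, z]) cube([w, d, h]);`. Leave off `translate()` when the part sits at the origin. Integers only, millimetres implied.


translate([399, 162, 0]) cube([221, 333, 16]);
translate([399, 162, 16]) cube([221, 16, 331]);
translate([399, 479, 16]) cube([221, 16, 331]);
translate([399, 178, 16]) cube([16, 301, 331]);
translate([604, 178, 16]) cube([16, 301, 331]);


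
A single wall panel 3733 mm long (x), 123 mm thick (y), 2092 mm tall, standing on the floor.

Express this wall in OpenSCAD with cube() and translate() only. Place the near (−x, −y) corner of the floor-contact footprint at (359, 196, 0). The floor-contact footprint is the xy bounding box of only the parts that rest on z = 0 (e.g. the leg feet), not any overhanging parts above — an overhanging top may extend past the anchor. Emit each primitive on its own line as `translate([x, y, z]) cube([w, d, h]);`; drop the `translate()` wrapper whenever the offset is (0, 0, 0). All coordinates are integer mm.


translate([359, 196, 0]) cube([3733, 123, 2092]);


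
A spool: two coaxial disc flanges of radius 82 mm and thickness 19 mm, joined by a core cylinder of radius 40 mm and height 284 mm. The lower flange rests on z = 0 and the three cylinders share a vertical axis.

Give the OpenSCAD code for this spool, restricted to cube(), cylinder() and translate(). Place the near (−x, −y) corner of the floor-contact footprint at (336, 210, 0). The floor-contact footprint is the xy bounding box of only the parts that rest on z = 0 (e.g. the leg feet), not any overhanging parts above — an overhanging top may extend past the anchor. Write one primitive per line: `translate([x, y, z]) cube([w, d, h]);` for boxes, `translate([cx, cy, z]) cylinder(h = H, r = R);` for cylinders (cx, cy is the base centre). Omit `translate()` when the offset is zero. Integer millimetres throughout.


translate([418, 292, 0]) cylinder(h = 19, r = 82);
translate([418, 292, 19]) cylinder(h = 284, r = 40);
translate([418, 292, 303]) cylinder(h = 19, r = 82);


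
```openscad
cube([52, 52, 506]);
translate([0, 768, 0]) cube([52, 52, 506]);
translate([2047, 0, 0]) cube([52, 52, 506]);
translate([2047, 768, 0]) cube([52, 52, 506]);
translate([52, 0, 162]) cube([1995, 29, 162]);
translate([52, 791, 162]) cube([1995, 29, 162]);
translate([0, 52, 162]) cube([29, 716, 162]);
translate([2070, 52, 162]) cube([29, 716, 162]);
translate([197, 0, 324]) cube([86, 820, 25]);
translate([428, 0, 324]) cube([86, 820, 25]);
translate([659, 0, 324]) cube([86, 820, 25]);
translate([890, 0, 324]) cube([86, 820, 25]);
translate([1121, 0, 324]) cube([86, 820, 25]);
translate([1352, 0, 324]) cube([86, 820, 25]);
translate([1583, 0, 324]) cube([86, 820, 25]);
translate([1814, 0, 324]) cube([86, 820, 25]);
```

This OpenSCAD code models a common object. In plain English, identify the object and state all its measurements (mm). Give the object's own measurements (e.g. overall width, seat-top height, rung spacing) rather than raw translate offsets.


A bed frame 2099 mm long (x) by 820 mm wide (y). Four 52×52 mm corner posts, 506 mm tall, at the corners of the footprint. Four rails of 29 mm thickness and 162 mm height run between adjacent posts with their undersides at z = 162 mm, their outer faces flush with the outside of the frame (the two x-running rails run between the posts' inner faces; the two y-running rails run between the posts' inner faces). 8 slats, each 86 mm wide (x) and 25 mm thick, lie across the top of the two x-running rails, running the full 820 mm width of the frame in y; along x they sit between the end posts with a 145 mm gap after the −x posts and between neighbouring slats, leaving 147 mm before the +x posts.


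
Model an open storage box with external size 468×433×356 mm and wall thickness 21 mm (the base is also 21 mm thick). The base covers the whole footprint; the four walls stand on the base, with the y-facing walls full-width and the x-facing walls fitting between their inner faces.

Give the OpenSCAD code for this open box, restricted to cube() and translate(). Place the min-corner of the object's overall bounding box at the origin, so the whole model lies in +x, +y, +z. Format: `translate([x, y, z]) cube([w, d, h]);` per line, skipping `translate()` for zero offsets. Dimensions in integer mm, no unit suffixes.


cube([468, 433, 21]);
translate([0, 0, 21]) cube([468, 21, 335]);
translate([0, 412, 21]) cube([468, 21, 335]);
translate([0, 21, 21]) cube([21, 391, 335]);
translate([447, 21, 21]) cube([21, 391, 335]);


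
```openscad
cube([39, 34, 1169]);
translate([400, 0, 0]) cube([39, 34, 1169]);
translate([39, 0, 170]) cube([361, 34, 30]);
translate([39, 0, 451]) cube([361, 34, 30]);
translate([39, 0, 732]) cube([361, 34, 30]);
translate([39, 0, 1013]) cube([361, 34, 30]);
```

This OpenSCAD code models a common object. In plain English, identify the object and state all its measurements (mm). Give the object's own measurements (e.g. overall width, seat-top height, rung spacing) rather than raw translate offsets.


A straight ladder. Two 39×34 mm vertical rails, 1169 mm tall, stand 439 mm apart (outside-to-outside) with their front faces coplanar on the −y side. 4 rungs, each 34 mm deep and 30 mm tall, span between the inner faces of the rails, front faces flush with the rails. The lowest rung's underside is at z = 170 mm and rungs are spaced 281 mm apart (underside to underside).


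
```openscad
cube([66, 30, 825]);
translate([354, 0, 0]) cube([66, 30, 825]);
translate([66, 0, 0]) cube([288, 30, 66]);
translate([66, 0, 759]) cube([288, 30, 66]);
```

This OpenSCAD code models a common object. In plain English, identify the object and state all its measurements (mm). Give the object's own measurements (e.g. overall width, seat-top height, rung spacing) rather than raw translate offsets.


A rectangular picture frame lying in the x–z plane (depth along y). The opening is 288 mm wide (x) by 693 mm tall (z), surrounded by a border 66 mm wide on all four sides. The frame is 30 mm deep and is made of two full-height vertical stiles with two horizontal rails fitted between them.


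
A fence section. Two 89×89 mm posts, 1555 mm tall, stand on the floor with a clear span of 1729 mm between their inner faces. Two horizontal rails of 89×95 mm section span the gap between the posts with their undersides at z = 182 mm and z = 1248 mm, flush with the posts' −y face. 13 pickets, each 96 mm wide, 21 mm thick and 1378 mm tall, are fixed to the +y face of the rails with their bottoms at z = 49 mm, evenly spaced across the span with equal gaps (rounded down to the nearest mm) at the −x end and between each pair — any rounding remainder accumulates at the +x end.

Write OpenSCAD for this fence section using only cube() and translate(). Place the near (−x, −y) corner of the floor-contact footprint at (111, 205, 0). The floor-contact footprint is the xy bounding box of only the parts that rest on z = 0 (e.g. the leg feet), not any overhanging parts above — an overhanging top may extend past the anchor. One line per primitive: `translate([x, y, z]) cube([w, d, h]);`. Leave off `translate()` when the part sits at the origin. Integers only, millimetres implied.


translate([111, 205, 0]) cube([89, 89, 1555]);
translate([1929, 205, 0]) cube([89, 89, 1555]);
translate([200, 205, 182]) cube([1729, 89, 95]);
translate([200, 205, 1248]) cube([1729, 89, 95]);
translate([234, 294, 49]) cube([96, 21, 1378]);
translate([364, 294, 49]) cube([96, 21, 1378]);
translate([494, 294, 49]) cube([96, 21, 1378]);
translate([624, 294, 49]) cube([96, 21, 1378]);
translate([754, 294, 49]) cube([96, 21, 1378]);
translate([884, 294, 49]) cube([96, 21, 1378]);
translate([1014, 294, 49]) cube([96, 21, 1378]);
translate([1144, 294, 49]) cube([96, 21, 1378]);
translate([1274, 294, 49]) cube([96, 21, 1378]);
translate([1404, 294, 49]) cube([96, 21, 1378]);
translate([1534, 294, 49]) cube([96, 21, 1378]);
translate([1664, 294, 49]) cube([96, 21, 1378]);
translate([1794, 294, 49]) cube([96, 21, 1378]);


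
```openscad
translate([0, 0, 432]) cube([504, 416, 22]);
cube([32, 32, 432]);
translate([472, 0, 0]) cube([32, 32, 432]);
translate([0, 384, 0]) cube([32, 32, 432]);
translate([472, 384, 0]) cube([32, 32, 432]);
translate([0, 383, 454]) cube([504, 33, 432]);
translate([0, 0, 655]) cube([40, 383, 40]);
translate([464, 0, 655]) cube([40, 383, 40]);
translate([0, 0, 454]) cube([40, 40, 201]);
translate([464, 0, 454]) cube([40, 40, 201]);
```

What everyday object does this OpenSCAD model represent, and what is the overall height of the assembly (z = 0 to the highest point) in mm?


A chair. The overall height is 886 mm.

A slab on four corner posts with a tall panel at the back — a chair. The seat slab sits at z = 432 with thickness 22, and the 432 mm backrest starts at the seat top, so the overall height is 432 + 22 + 432 = 886 mm.


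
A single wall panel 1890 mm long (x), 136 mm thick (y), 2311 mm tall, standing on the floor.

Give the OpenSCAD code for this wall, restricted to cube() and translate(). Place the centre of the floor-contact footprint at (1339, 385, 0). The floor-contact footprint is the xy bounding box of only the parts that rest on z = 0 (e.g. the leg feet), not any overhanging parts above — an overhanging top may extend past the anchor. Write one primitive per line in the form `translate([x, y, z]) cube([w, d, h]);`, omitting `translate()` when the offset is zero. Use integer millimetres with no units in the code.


translate([394, 317, 0]) cube([1890, 136, 2311]);


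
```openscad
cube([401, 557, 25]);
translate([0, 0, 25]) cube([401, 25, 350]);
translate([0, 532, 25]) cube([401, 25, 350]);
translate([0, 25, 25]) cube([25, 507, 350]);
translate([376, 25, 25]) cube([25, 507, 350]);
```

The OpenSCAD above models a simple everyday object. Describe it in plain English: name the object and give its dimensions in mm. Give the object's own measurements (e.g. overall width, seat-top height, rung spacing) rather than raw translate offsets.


An open-topped rectangular box: outside dimensions 401×557×375 mm, with a uniform wall and base thickness of 25 mm. The base is a full 401×557 slab on the floor; four walls sit on top of the base. The front and back walls (the −y and +y sides) span the full width; the two side walls fit between them.


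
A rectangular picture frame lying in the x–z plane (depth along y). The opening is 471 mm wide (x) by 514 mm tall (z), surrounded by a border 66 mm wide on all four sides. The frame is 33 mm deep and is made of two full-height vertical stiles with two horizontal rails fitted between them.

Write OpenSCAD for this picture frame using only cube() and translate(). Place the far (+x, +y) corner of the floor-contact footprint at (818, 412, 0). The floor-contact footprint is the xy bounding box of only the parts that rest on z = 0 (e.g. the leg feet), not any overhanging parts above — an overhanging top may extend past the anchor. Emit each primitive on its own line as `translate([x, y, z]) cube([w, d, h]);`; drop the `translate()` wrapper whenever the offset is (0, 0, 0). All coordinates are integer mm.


translate([215, 379, 0]) cube([66, 33, 646]);
translate([752, 379, 0]) cube([66, 33, 646]);
translate([281, 379, 0]) cube([471, 33, 66]);
translate([281, 379, 580]) cube([471, 33, 66]);


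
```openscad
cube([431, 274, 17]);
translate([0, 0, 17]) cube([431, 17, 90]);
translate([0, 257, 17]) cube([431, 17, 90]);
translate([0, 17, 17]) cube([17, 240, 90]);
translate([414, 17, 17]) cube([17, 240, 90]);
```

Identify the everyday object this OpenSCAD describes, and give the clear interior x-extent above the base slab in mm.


An open box. The internal width is 397 mm.

A 431×274 base slab with four walls standing on it — an open box. The base is 431 mm wide and the walls are 17 mm thick, so the internal width is 431 − 2 × 17 = 397 mm.


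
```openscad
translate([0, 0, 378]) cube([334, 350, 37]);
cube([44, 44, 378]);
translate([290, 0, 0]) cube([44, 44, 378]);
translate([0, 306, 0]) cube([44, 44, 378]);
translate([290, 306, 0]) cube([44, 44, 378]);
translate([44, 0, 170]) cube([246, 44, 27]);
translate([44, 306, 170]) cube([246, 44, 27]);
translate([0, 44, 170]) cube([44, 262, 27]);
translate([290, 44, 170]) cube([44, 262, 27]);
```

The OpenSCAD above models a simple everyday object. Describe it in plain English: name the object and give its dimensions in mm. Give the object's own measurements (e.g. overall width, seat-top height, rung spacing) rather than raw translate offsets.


A four-legged stool. The seat is a 334×350×37 mm slab whose top surface is at z = 415 mm; four square legs, each 44×44 mm in cross-section, run from the floor (z = 0) to the underside of the seat, each flush with a corner of the seat. Four stretchers, 44 mm wide and 27 mm tall, connect adjacent legs with their undersides at z = 170 mm, each running between the inner faces of the legs it joins and aligned with the legs' outer faces on the other axis.


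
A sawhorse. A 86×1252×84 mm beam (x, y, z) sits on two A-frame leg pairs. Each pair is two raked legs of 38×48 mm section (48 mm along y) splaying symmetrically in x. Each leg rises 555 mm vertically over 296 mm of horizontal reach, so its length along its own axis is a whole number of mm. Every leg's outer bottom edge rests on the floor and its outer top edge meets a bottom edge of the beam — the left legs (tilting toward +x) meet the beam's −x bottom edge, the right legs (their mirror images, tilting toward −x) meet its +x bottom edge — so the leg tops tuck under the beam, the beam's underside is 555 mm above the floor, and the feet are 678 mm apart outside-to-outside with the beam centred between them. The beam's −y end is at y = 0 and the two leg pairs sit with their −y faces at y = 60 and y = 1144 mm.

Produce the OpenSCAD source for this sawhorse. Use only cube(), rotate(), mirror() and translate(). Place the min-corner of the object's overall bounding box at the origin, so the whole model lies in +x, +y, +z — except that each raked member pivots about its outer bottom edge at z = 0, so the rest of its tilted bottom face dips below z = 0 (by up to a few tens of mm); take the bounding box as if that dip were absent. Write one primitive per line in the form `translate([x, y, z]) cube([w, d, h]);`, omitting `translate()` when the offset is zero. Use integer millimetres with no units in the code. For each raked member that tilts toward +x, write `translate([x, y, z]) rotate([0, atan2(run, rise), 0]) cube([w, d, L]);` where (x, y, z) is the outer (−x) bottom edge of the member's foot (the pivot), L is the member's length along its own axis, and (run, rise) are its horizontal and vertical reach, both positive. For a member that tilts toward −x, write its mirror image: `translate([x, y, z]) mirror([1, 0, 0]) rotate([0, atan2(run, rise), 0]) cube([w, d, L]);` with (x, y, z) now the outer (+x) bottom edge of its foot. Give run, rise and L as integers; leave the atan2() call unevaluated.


translate([296, 0, 555]) cube([86, 1252, 84]);
translate([0, 60, 0]) rotate([0, atan2(296, 555), 0]) cube([38, 48, 629]);
translate([678, 60, 0]) mirror([1, 0, 0]) rotate([0, atan2(296, 555), 0]) cube([38, 48, 629]);
translate([0, 1144, 0]) rotate([0, atan2(296, 555), 0]) cube([38, 48, 629]);
translate([678, 1144, 0]) mirror([1, 0, 0]) rotate([0, atan2(296, 555), 0]) cube([38, 48, 629]);


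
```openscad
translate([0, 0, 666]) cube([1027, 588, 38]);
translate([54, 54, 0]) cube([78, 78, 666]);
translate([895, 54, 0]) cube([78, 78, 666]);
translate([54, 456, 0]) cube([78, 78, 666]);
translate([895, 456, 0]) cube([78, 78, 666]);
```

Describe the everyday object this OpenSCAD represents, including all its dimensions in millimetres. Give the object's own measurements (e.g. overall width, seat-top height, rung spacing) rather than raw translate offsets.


A table: top 1027 mm (x) × 588 mm (y), 38 mm thick, upper face at z = 704 mm, on four 78×78 mm square legs, each inset 54 mm from the nearest pair of top edges from z = 0 to the bottom of the top.


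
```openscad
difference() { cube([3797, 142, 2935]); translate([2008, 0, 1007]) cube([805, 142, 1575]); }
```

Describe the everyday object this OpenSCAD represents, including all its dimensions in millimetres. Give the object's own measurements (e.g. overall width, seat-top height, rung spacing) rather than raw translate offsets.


A wall 3797 mm long (x), 142 mm thick (y), 2935 mm tall, with a rectangular window opening cut through it. The opening is 805 mm wide and 1575 mm tall; its sill is at z = 1007 mm and its near (−x) edge is 2008 mm from the wall's −x end. The opening passes through the full wall thickness.


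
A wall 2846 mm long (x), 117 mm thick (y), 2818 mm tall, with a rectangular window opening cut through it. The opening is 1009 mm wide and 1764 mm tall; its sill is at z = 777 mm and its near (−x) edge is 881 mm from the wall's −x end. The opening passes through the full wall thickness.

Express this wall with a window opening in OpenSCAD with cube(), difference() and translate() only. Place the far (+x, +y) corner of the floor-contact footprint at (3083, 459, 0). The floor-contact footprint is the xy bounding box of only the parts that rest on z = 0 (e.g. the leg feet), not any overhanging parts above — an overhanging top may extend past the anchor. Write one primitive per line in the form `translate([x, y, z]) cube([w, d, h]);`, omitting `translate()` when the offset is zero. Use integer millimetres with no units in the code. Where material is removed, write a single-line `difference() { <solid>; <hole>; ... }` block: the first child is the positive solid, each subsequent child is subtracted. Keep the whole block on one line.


difference() { translate([237, 342, 0]) cube([2846, 117, 2818]); translate([1118, 342, 777]) cube([1009, 117, 1764]); }


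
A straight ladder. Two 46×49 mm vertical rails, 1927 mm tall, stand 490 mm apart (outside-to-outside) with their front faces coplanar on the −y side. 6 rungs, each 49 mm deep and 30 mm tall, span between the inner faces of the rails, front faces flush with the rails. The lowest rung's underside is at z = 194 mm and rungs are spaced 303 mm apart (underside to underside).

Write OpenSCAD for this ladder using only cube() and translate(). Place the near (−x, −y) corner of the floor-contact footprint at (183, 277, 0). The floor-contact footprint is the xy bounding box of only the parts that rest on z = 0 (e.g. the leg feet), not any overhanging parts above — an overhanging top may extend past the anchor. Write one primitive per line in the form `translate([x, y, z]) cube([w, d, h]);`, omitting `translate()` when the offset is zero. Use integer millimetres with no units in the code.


translate([183, 277, 0]) cube([46, 49, 1927]);
translate([627, 277, 0]) cube([46, 49, 1927]);
translate([229, 277, 194]) cube([398, 49, 30]);
translate([229, 277, 497]) cube([398, 49, 30]);
translate([229, 277, 800]) cube([398, 49, 30]);
translate([229, 277, 1103]) cube([398, 49, 30]);
translate([229, 277, 1406]) cube([398, 49, 30]);
translate([229, 277, 1709]) cube([398, 49, 30]);


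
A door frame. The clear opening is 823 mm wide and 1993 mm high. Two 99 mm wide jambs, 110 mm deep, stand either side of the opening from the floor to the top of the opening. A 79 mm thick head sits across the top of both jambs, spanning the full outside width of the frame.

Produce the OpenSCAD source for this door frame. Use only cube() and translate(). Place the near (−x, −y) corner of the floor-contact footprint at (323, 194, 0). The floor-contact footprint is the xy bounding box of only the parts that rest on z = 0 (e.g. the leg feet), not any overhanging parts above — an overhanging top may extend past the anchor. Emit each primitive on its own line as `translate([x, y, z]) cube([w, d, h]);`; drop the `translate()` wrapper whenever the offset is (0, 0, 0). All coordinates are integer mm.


translate([323, 194, 0]) cube([99, 110, 1993]);
translate([1245, 194, 0]) cube([99, 110, 1993]);
translate([323, 194, 1993]) cube([1021, 110, 79]);


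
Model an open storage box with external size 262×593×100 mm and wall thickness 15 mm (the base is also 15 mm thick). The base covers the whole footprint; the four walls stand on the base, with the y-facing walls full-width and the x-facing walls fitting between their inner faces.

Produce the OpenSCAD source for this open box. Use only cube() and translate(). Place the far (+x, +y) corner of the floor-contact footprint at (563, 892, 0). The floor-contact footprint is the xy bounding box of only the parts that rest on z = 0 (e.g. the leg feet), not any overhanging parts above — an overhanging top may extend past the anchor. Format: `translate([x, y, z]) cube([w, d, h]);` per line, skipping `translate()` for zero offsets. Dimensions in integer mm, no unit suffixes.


translate([301, 299, 0]) cube([262, 593, 15]);
translate([301, 299, 15]) cube([262, 15, 85]);
translate([301, 877, 15]) cube([262, 15, 85]);
translate([301, 314, 15]) cube([15, 563, 85]);
translate([548, 314, 15]) cube([15, 563, 85]);


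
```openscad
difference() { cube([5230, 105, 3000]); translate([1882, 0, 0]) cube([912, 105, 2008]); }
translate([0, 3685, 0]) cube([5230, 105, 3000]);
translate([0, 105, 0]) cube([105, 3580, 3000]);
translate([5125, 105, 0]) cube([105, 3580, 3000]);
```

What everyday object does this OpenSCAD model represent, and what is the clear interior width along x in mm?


A single room. The interior width is 5020 mm.

Four walls enclosing a rectangle with a door in the front wall — a room. Outside width 5230 minus two 105 mm walls gives 5020 mm.


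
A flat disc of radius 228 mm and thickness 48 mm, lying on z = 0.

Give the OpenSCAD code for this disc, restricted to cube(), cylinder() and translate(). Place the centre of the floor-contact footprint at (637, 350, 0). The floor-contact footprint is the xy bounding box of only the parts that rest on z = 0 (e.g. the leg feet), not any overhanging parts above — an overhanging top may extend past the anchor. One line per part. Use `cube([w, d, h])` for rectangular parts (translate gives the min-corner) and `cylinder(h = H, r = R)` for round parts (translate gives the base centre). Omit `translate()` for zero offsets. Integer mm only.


translate([637, 350, 0]) cylinder(h = 48, r = 228);


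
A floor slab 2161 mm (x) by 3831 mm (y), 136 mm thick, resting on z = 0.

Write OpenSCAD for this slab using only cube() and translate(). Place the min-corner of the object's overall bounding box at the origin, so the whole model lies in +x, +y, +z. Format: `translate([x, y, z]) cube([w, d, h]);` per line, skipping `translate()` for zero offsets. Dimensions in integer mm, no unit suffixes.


cube([2161, 3831, 136]);


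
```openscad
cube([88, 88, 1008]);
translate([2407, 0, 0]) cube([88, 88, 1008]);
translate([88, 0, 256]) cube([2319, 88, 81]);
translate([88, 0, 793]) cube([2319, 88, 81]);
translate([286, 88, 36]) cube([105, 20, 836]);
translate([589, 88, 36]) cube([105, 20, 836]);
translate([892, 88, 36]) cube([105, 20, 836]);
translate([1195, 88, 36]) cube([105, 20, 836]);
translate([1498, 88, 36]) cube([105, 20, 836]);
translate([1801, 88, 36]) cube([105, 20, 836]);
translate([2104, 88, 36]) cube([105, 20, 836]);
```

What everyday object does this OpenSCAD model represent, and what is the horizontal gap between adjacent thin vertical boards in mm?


A fence section. The picket gap is 198 mm.

Two posts, two rails, 7 pickets — a fence section. Span 2319 mm holds 7 pickets of 105 mm with 8 equal gaps: ⌊(2319 − 7·105) / 8⌋ = 198 mm.


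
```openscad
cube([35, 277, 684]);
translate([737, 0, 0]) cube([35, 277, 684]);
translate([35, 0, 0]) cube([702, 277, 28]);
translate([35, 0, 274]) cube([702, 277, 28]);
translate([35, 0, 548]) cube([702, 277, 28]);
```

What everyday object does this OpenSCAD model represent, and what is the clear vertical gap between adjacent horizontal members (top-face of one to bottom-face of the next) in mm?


A bookshelf. The clear shelf gap is 246 mm.

Two tall side panels with 3 horizontal boards between them — a bookshelf. The first two shelf undersides are at z = 0 and z = 274; with shelf thickness 28, the clear gap is 274 − 0 − 28 = 246 mm.


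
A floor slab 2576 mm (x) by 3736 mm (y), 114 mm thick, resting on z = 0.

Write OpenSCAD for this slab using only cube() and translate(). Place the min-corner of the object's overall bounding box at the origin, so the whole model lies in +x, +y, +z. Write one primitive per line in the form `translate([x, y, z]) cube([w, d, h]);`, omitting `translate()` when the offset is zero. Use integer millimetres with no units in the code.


cube([2576, 3736, 114]);


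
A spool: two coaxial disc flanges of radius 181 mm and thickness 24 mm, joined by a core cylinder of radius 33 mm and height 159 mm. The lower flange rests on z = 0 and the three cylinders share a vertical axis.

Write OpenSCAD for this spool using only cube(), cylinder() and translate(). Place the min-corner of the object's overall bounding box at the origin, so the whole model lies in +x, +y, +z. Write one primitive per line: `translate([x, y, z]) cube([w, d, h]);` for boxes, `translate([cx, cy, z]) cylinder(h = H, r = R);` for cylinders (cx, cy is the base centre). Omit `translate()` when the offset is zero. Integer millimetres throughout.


translate([181, 181, 0]) cylinder(h = 24, r = 181);
translate([181, 181, 24]) cylinder(h = 159, r = 33);
translate([181, 181, 183]) cylinder(h = 24, r = 181);


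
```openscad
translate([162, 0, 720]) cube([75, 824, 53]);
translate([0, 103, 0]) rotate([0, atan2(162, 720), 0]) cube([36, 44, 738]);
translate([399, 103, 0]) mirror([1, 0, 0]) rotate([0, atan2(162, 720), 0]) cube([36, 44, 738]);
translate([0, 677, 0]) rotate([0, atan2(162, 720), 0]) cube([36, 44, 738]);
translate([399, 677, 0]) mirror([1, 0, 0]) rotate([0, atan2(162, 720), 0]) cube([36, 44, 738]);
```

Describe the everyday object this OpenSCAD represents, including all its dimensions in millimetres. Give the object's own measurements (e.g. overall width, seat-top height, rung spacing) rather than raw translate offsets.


A sawhorse. A 75×824×53 mm beam (x, y, z) sits on two A-frame leg pairs. Each pair is two raked legs of 36×44 mm section (44 mm along y) splaying symmetrically in x. Each leg rises 720 mm vertically over 162 mm of horizontal reach and is 738 mm long along its own axis. Every leg's outer bottom edge rests on the floor and its outer top edge meets a bottom edge of the beam — the left legs (tilting toward +x) meet the beam's −x bottom edge, the right legs (their mirror images, tilting toward −x) meet its +x bottom edge — so the leg tops tuck under the beam, the beam's underside is 720 mm above the floor, and the feet are 399 mm apart outside-to-outside with the beam centred between them. The two leg pairs are set in 103 mm from either end of the beam.


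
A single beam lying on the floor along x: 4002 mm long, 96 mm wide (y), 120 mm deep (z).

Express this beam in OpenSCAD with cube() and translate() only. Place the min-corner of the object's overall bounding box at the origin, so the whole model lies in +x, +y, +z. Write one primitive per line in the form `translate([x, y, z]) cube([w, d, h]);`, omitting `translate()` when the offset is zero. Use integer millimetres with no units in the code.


cube([4002, 96, 120]);


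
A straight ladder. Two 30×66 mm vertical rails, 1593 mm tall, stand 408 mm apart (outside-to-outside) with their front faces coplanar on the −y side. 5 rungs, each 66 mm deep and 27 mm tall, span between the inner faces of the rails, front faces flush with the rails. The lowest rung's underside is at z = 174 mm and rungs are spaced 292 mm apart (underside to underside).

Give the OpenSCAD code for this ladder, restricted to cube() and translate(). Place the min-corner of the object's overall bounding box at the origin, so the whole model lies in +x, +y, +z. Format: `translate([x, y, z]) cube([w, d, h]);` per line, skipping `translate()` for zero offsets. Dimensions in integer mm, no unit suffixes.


// rung span = 408 - 2*30 = 348
// rung[k] z = 174 + k*292
cube([30, 66, 1593]);
translate([378, 0, 0]) cube([30, 66, 1593]);
translate([30, 0, 174]) cube([348, 66, 27]);
translate([30, 0, 466]) cube([348, 66, 27]);
translate([30, 0, 758]) cube([348, 66, 27]);
translate([30, 0, 1050]) cube([348, 66, 27]);
translate([30, 0, 1342]) cube([348, 66, 27]);


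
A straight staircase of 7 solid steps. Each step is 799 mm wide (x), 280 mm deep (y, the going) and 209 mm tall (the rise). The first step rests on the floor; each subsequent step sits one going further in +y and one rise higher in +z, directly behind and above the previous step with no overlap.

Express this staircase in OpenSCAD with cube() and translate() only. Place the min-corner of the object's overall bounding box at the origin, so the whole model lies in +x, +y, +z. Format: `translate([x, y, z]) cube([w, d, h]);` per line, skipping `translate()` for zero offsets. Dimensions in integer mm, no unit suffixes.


cube([799, 280, 209]);
translate([0, 280, 209]) cube([799, 280, 209]);
translate([0, 560, 418]) cube([799, 280, 209]);
translate([0, 840, 627]) cube([799, 280, 209]);
translate([0, 1120, 836]) cube([799, 280, 209]);
translate([0, 1400, 1045]) cube([799, 280, 209]);
translate([0, 1680, 1254]) cube([799, 280, 209]);


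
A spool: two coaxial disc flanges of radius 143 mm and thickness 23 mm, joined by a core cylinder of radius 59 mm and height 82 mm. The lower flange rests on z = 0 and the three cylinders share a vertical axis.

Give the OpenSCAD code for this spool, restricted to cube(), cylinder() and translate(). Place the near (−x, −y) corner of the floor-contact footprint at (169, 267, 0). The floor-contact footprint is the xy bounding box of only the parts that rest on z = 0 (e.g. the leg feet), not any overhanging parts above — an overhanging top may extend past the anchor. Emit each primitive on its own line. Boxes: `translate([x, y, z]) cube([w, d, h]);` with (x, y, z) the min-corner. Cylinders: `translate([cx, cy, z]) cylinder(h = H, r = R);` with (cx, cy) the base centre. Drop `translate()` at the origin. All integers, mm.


translate([312, 410, 0]) cylinder(h = 23, r = 143);
translate([312, 410, 23]) cylinder(h = 82, r = 59);
translate([312, 410, 105]) cylinder(h = 23, r = 143);


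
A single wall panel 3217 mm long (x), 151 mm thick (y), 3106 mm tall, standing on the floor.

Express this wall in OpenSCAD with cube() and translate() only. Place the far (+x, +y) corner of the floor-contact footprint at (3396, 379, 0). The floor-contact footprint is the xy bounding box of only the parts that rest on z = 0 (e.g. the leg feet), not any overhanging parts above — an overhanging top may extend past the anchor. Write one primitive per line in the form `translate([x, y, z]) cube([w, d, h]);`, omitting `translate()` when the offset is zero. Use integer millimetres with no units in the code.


translate([179, 228, 0]) cube([3217, 151, 3106]);


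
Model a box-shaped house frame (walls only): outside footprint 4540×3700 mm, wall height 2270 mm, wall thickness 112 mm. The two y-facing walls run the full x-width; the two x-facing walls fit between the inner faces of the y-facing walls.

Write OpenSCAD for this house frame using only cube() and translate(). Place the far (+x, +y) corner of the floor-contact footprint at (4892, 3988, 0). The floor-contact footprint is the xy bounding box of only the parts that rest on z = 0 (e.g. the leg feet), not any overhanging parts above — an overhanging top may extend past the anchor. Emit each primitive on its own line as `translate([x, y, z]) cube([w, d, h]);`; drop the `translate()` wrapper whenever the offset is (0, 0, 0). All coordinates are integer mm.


translate([352, 288, 0]) cube([4540, 112, 2270]);
translate([352, 3876, 0]) cube([4540, 112, 2270]);
translate([352, 400, 0]) cube([112, 3476, 2270]);
translate([4780, 400, 0]) cube([112, 3476, 2270]);


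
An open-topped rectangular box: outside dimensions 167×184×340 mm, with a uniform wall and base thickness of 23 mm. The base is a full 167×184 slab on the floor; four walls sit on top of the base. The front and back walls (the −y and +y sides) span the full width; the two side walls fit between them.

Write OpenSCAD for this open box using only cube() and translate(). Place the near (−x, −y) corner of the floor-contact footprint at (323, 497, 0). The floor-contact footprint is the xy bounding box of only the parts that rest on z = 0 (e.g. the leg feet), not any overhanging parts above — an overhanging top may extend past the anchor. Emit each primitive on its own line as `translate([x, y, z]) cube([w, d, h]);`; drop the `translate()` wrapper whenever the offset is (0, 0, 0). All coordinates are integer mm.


translate([323, 497, 0]) cube([167, 184, 23]);
translate([323, 497, 23]) cube([167, 23, 317]);
translate([323, 658, 23]) cube([167, 23, 317]);
translate([323, 520, 23]) cube([23, 138, 317]);
translate([467, 520, 23]) cube([23, 138, 317]);


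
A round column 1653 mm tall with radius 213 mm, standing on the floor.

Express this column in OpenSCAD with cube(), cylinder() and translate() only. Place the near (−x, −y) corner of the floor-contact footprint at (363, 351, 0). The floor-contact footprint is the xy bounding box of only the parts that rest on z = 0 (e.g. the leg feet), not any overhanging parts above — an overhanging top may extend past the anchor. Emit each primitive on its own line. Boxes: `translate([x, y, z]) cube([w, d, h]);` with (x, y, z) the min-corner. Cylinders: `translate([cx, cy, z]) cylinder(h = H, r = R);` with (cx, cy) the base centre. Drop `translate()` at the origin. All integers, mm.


translate([576, 564, 0]) cylinder(h = 1653, r = 213);


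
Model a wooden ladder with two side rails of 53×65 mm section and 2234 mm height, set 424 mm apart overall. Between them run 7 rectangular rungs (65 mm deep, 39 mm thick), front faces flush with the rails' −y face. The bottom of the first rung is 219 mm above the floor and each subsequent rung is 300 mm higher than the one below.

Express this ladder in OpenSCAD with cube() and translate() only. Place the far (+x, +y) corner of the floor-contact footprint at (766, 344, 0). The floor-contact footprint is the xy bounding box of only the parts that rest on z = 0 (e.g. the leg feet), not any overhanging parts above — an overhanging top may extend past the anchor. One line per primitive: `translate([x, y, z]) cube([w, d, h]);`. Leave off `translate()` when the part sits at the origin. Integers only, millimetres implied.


translate([342, 279, 0]) cube([53, 65, 2234]);
translate([713, 279, 0]) cube([53, 65, 2234]);
translate([395, 279, 219]) cube([318, 65, 39]);
translate([395, 279, 519]) cube([318, 65, 39]);
translate([395, 279, 819]) cube([318, 65, 39]);
translate([395, 279, 1119]) cube([318, 65, 39]);
translate([395, 279, 1419]) cube([318, 65, 39]);
translate([395, 279, 1719]) cube([318, 65, 39]);
translate([395, 279, 2019]) cube([318, 65, 39]);


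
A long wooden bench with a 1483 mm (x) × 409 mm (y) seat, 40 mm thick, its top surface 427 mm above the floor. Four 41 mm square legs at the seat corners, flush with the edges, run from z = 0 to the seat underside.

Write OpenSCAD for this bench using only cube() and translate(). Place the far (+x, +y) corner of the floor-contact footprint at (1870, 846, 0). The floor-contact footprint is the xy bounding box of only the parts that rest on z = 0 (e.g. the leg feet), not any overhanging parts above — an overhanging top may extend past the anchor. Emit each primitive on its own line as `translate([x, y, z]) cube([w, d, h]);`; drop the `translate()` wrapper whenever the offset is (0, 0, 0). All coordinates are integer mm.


// leg_h = 427 − 40 = 387
translate([387, 437, 387]) cube([1483, 409, 40]);
translate([387, 437, 0]) cube([41, 41, 387]);
translate([387, 805, 0]) cube([41, 41, 387]);
translate([1829, 437, 0]) cube([41, 41, 387]);
translate([1829, 805, 0]) cube([41, 41, 387]);


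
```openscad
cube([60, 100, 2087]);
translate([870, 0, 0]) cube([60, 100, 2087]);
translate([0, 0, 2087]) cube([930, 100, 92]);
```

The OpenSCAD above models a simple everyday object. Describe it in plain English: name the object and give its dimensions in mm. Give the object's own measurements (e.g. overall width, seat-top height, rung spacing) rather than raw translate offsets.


A door frame. The clear opening is 810 mm wide and 2087 mm high. Two 60 mm wide jambs, 100 mm deep, stand either side of the opening from the floor to the top of the opening. A 92 mm thick head sits across the top of both jambs, spanning the full outside width of the frame.


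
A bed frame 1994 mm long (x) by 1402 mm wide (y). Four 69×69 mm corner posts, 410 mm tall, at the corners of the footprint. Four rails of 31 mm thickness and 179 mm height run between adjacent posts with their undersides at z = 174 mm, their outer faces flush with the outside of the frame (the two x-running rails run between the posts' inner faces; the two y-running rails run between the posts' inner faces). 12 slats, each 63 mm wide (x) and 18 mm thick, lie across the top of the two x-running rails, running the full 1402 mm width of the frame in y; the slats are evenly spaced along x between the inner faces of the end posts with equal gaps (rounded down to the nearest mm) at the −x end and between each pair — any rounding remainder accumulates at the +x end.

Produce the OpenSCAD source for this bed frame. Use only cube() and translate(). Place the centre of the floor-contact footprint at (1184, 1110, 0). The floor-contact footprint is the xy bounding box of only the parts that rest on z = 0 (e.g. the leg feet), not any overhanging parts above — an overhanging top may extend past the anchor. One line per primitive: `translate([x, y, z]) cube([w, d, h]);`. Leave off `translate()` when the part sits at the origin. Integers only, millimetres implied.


translate([187, 409, 0]) cube([69, 69, 410]);
translate([187, 1742, 0]) cube([69, 69, 410]);
translate([2112, 409, 0]) cube([69, 69, 410]);
translate([2112, 1742, 0]) cube([69, 69, 410]);
translate([256, 409, 174]) cube([1856, 31, 179]);
translate([256, 1780, 174]) cube([1856, 31, 179]);
translate([187, 478, 174]) cube([31, 1264, 179]);
translate([2150, 478, 174]) cube([31, 1264, 179]);
translate([340, 409, 353]) cube([63, 1402, 18]);
translate([487, 409, 353]) cube([63, 1402, 18]);
translate([634, 409, 353]) cube([63, 1402, 18]);
translate([781, 409, 353]) cube([63, 1402, 18]);
translate([928, 409, 353]) cube([63, 1402, 18]);
translate([1075, 409, 353]) cube([63, 1402, 18]);
translate([1222, 409, 353]) cube([63, 1402, 18]);
translate([1369, 409, 353]) cube([63, 1402, 18]);
translate([1516, 409, 353]) cube([63, 1402, 18]);
translate([1663, 409, 353]) cube([63, 1402, 18]);
translate([1810, 409, 353]) cube([63, 1402, 18]);
translate([1957, 409, 353]) cube([63, 1402, 18]);


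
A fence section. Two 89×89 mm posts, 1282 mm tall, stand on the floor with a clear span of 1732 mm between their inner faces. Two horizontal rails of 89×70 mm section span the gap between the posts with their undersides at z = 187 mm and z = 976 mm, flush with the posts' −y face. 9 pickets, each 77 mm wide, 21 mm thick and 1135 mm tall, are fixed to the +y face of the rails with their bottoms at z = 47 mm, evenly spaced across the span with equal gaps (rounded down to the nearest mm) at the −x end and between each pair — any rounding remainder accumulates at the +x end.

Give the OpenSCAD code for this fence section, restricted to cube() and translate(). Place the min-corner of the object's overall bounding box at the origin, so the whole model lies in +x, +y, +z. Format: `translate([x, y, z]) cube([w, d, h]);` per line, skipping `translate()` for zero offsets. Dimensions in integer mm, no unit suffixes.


cube([89, 89, 1282]);
translate([1821, 0, 0]) cube([89, 89, 1282]);
translate([89, 0, 187]) cube([1732, 89, 70]);
translate([89, 0, 976]) cube([1732, 89, 70]);
translate([192, 89, 47]) cube([77, 21, 1135]);
translate([372, 89, 47]) cube([77, 21, 1135]);
translate([552, 89, 47]) cube([77, 21, 1135]);
translate([732, 89, 47]) cube([77, 21, 1135]);
translate([912, 89, 47]) cube([77, 21, 1135]);
translate([1092, 89, 47]) cube([77, 21, 1135]);
translate([1272, 89, 47]) cube([77, 21, 1135]);
translate([1452, 89, 47]) cube([77, 21, 1135]);
translate([1632, 89, 47]) cube([77, 21, 1135]);
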